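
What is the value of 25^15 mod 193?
42

Repeated squaring. Binary of 15 = 1111.
25^1 ≡ 25 (mod 193); 25^2 ≡ 46 (mod 193); 25^4 ≡ 186 (mod 193); 25^8 ≡ 49 (mod 193)
25^15 = 25^1 × 25^2 × 25^4 × 25^8 ≡ 42 (mod 193)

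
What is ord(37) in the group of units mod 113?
112

113 is prime, so ord(37) divides φ(113) = 112.
Divisors of 112: 1, 2, 4, 7, 8, 14, 16, 28, 56, 112.
Repeated squaring: 37^1 ≡ 37, 37^2 ≡ 13, 37^4 ≡ 56, 37^8 ≡ 85, 37^16 ≡ 106, 37^32 ≡ 49, 37^64 ≡ 28 (mod 113).
Test 37^d mod 113 for each divisor d in increasing order:
37^1 ≡ 37
37^2 ≡ 13
37^4 ≡ 56
37^7 = 37^4·37^2·37^1 ≡ 42
37^8 ≡ 85
37^14 = 37^8·37^4·37^2 ≡ 69
37^16 ≡ 106
37^28 = 37^16·37^8·37^4 ≡ 15
37^56 = 37^32·37^16·37^8 ≡ 112
37^112 = 37^64·37^32·37^16 ≡ 1  ← first divisor giving 1
The order is 112.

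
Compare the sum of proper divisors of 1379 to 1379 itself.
deficient

Proper divisors of 1379: sum = 1 + 7 + 197 = 205
Since 205 < 1379, 1379 is deficient.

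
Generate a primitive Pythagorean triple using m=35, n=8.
(1161, 560, 1289)

Euclid's formula: a = m² - n², b = 2mn, c = m² + n²
m = 35, n = 8
a = 35² - 8² = 1225 - 64 = 1161
b = 2 × 35 × 8 = 560
c = 35² + 8² = 1225 + 64 = 1289
Verification: 1161² + 560² = 1347921 + 313600 = 1661521 = 1289² ✓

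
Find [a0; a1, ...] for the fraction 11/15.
[0; 1, 2, 1, 3]

Euclidean algorithm steps:
11 = 0 × 15 + 11
15 = 1 × 11 + 4
11 = 2 × 4 + 3
4 = 1 × 3 + 1
3 = 3 × 1 + 0
Continued fraction: [0; 1, 2, 1, 3]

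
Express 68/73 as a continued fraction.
[0; 1, 13, 1, 1, 2]

Euclidean algorithm steps:
68 = 0 × 73 + 68
73 = 1 × 68 + 5
68 = 13 × 5 + 3
5 = 1 × 3 + 2
3 = 1 × 2 + 1
2 = 2 × 1 + 0
Continued fraction: [0; 1, 13, 1, 1, 2]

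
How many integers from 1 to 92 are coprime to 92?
44

92 = 2^2 × 23
φ(n) = n × ∏(1 - 1/p) for each prime p dividing n
φ(92) = 92 × (1 - 1/2) × (1 - 1/23) = 44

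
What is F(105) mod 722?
40

Matrix identity: Q^n = [[F_(n+1), F_n], [F_n, F_(n-1)]] with Q = [[1,1],[1,0]].
n = 105 = 1101001₂. Square-and-multiply, entries mod 722:
Q^1 = [[1,1],[1,0]]
Q^3 = (Q^1)²·Q = [[3,2],[2,1]]
Q^6 = (Q^3)² = [[13,8],[8,5]]
Q^13 = (Q^6)²·Q = [[377,233],[233,144]]
Q^26 = (Q^13)² = [[34,97],[97,659]]
Q^52 = (Q^26)² = [[457,75],[75,382]]
Q^105 = (Q^52)²·Q = [[151,40],[40,111]]
F_105 mod 722 = Q^105[0][1] = 40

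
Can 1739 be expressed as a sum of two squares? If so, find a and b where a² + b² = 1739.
Not possible

Factorization: 1739 = 37 × 47
By Fermat: n is sum of two squares iff every prime p ≡ 3 (mod 4) appears to even power.
Prime(s) ≡ 3 (mod 4) with odd exponent: [(47, 1)]
Therefore 1739 cannot be expressed as a² + b².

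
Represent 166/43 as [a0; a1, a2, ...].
[3; 1, 6, 6]

Euclidean algorithm steps:
166 = 3 × 43 + 37
43 = 1 × 37 + 6
37 = 6 × 6 + 1
6 = 6 × 1 + 0
Continued fraction: [3; 1, 6, 6]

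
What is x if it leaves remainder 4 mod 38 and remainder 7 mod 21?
574

Using Chinese Remainder Theorem:
M = 38 × 21 = 798
M1 = 21, M2 = 38
y1 = 21^(-1) mod 38 = 29
y2 = 38^(-1) mod 21 = 5
x = (4×21×29 + 7×38×5) mod 798 = 574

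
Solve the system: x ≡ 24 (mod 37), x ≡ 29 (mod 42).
1541

Using Chinese Remainder Theorem:
M = 37 × 42 = 1554
M1 = 42, M2 = 37
y1 = 42^(-1) mod 37 = 15
y2 = 37^(-1) mod 42 = 25
x = (24×42×15 + 29×37×25) mod 1554 = 1541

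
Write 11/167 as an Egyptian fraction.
1/16 + 1/297 + 1/793584

Greedy algorithm:
11/167: ceiling(167/11) = 16, use 1/16
9/2672: ceiling(2672/9) = 297, use 1/297
1/793584: ceiling(793584/1) = 793584, use 1/793584
Result: 11/167 = 1/16 + 1/297 + 1/793584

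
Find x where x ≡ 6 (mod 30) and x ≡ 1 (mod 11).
276

Using Chinese Remainder Theorem:
M = 30 × 11 = 330
M1 = 11, M2 = 30
y1 = 11^(-1) mod 30 = 11
y2 = 30^(-1) mod 11 = 7
x = (6×11×11 + 1×30×7) mod 330 = 276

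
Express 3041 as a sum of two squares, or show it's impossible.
4² + 55² (a=4, b=55)

Factorization: 3041 = 3041
By Fermat: n is sum of two squares iff every prime p ≡ 3 (mod 4) appears to even power.
All primes ≡ 3 (mod 4) appear to even power.
Search a = 0, 1, 2, … for 3041 - a² a perfect square: first hit at a = 4: 3041 - 16 = 3025 = 55².
3041 = 4² + 55² = 16 + 3025 ✓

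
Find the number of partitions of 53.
329931

p(n) counts ways to write n as a sum of positive integers (order ignored).
Euler's pentagonal recurrence: p(k) = p(k-1) + p(k-2) - p(k-5) - p(k-7) + p(k-12) + p(k-15) - ... (offsets j(3j∓1)/2, signs ++--, p(0)=1, p(<0)=0).
DP table for k = 0..52: p(0)=1, p(1)=1, p(2)=2, p(3)=3, p(4)=5, p(5)=7, p(6)=11, p(7)=15, p(8)=22, p(9)=30, p(10)=42, p(11)=56, p(12)=77, p(13)=101, p(14)=135, p(15)=176, p(16)=231, p(17)=297, p(18)=385, p(19)=490, p(20)=627, p(21)=792, p(22)=1002, p(23)=1255, p(24)=1575, p(25)=1958, p(26)=2436, p(27)=3010, p(28)=3718, p(29)=4565, p(30)=5604, p(31)=6842, p(32)=8349, p(33)=10143, p(34)=12310, p(35)=14883, p(36)=17977, p(37)=21637, p(38)=26015, p(39)=31185, p(40)=37338, p(41)=44583, p(42)=53174, p(43)=63261, p(44)=75175, p(45)=89134, p(46)=105558, p(47)=124754, p(48)=147273, p(49)=173525, p(50)=204226, p(51)=239943, p(52)=281589.
Final step: p(53) = p(52) + p(51) - p(48) - p(46) + p(41) + p(38) - p(31) - p(27) + p(18) + p(13) - p(2)
= 281589 + 239943 - 147273 - 105558 + 44583 + 26015 - 6842 - 3010 + 385 + 101 - 2
= 329931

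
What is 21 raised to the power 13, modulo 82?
5

Repeated squaring. Binary of 13 = 1101.
21^1 ≡ 21 (mod 82); 21^2 ≡ 31 (mod 82); 21^4 ≡ 59 (mod 82); 21^8 ≡ 37 (mod 82)
21^13 = 21^1 × 21^4 × 21^8 ≡ 5 (mod 82)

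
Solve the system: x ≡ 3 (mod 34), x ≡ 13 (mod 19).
241

Using Chinese Remainder Theorem:
M = 34 × 19 = 646
M1 = 19, M2 = 34
y1 = 19^(-1) mod 34 = 9
y2 = 34^(-1) mod 19 = 14
x = (3×19×9 + 13×34×14) mod 646 = 241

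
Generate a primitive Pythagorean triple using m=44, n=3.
(1927, 264, 1945)

Euclid's formula: a = m² - n², b = 2mn, c = m² + n²
m = 44, n = 3
a = 44² - 3² = 1936 - 9 = 1927
b = 2 × 44 × 3 = 264
c = 44² + 3² = 1936 + 9 = 1945
Verification: 1927² + 264² = 3713329 + 69696 = 3783025 = 1945² ✓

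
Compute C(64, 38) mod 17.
3

Using Lucas' theorem:
Write n=64 and k=38 in base 17:
n in base 17: [3, 13]
k in base 17: [2, 4]
C(64,38) mod 17 = ∏ C(n_i, k_i) mod 17
Digit binomials (mod 17): C(3,2) = 3; C(13,4) = 715 ≡ 1
Product: 3 × 1 = 3 ≡ 3 (mod 17)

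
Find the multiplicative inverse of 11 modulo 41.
15

gcd(11, 41) = 1, so the inverse exists.
Extended Euclidean algorithm on (41, 11):
41 = 3 × 11 + 8  ⟹  8 = (1)·41 + (-3)·11
11 = 1 × 8 + 3  ⟹  3 = (-1)·41 + (4)·11
8 = 2 × 3 + 2  ⟹  2 = (3)·41 + (-11)·11
3 = 1 × 2 + 1  ⟹  1 = (-4)·41 + (15)·11
So (15)·11 ≡ 1 (mod 41), i.e. 11^(-1) ≡ 15 (mod 41).
Check: 11 × 15 = 165 ≡ 1 (mod 41)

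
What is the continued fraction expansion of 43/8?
[5; 2, 1, 2]

Euclidean algorithm steps:
43 = 5 × 8 + 3
8 = 2 × 3 + 2
3 = 1 × 2 + 1
2 = 2 × 1 + 0
Continued fraction: [5; 2, 1, 2]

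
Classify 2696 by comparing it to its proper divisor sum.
deficient

Proper divisors of 2696: sum = 1 + 2 + 4 + 8 + 337 + 674 + 1348 = 2374
Since 2374 < 2696, 2696 is deficient.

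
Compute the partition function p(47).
124754

p(n) counts ways to write n as a sum of positive integers (order ignored).
Euler's pentagonal recurrence: p(k) = p(k-1) + p(k-2) - p(k-5) - p(k-7) + p(k-12) + p(k-15) - ... (offsets j(3j∓1)/2, signs ++--, p(0)=1, p(<0)=0).
DP table for k = 0..46: p(0)=1, p(1)=1, p(2)=2, p(3)=3, p(4)=5, p(5)=7, p(6)=11, p(7)=15, p(8)=22, p(9)=30, p(10)=42, p(11)=56, p(12)=77, p(13)=101, p(14)=135, p(15)=176, p(16)=231, p(17)=297, p(18)=385, p(19)=490, p(20)=627, p(21)=792, p(22)=1002, p(23)=1255, p(24)=1575, p(25)=1958, p(26)=2436, p(27)=3010, p(28)=3718, p(29)=4565, p(30)=5604, p(31)=6842, p(32)=8349, p(33)=10143, p(34)=12310, p(35)=14883, p(36)=17977, p(37)=21637, p(38)=26015, p(39)=31185, p(40)=37338, p(41)=44583, p(42)=53174, p(43)=63261, p(44)=75175, p(45)=89134, p(46)=105558.
Final step: p(47) = p(46) + p(45) - p(42) - p(40) + p(35) + p(32) - p(25) - p(21) + p(12) + p(7)
= 105558 + 89134 - 53174 - 37338 + 14883 + 8349 - 1958 - 792 + 77 + 15
= 124754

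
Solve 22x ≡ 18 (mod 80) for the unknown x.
x ≡ 19 (mod 40)

gcd(22, 80) = 2, which divides 18, so solutions exist.
Divide through by 2: 11x ≡ 9 (mod 40).
Find 11^(-1) mod 40 by the extended Euclidean algorithm:
40 = 3 × 11 + 7  ⟹  7 = (1)·40 + (-3)·11
11 = 1 × 7 + 4  ⟹  4 = (-1)·40 + (4)·11
7 = 1 × 4 + 3  ⟹  3 = (2)·40 + (-7)·11
4 = 1 × 3 + 1  ⟹  1 = (-3)·40 + (11)·11
So (11)·11 ≡ 1 (mod 40), i.e. 11^(-1) ≡ 11 (mod 40).
x ≡ 11 × 9 = 99 ≡ 19 (mod 40).
Check: 22 × 19 = 418 ≡ 18 (mod 80).
x ≡ 19 (mod 40), giving 2 solutions mod 80.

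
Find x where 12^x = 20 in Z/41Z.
22

Baby-step giant-step with step n = ⌈√41⌉ = 7.
Baby steps 12^j mod 41 (j:value) for j=0..6: 0:1, 1:12, 2:21, 3:6, 4:31, 5:3, 6:36.
Giant-step multiplier: 12^(-7) ≡ 12^(40-7) = 12^33 ≡ 28 (mod 41).
Giant steps γ_i = 20·28^i mod 41: γ_0=20, γ_1=27, γ_2=18, γ_3=12 (in table at j=1).
x = i·n + j = 3·7 + 1 = 22.
Check: 12^22 ≡ 20 (mod 41).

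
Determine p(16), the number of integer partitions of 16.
231

p(n) counts ways to write n as a sum of positive integers (order ignored).
Euler's pentagonal recurrence: p(k) = p(k-1) + p(k-2) - p(k-5) - p(k-7) + p(k-12) + p(k-15) - ... (offsets j(3j∓1)/2, signs ++--, p(0)=1, p(<0)=0).
DP table for k = 0..15: p(0)=1, p(1)=1, p(2)=2, p(3)=3, p(4)=5, p(5)=7, p(6)=11, p(7)=15, p(8)=22, p(9)=30, p(10)=42, p(11)=56, p(12)=77, p(13)=101, p(14)=135, p(15)=176.
Final step: p(16) = p(15) + p(14) - p(11) - p(9) + p(4) + p(1)
= 176 + 135 - 56 - 30 + 5 + 1
= 231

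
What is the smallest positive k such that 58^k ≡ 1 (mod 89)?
88

89 is prime, so ord(58) divides φ(89) = 88.
Divisors of 88: 1, 2, 4, 8, 11, 22, 44, 88.
Repeated squaring: 58^1 ≡ 58, 58^2 ≡ 71, 58^4 ≡ 57, 58^8 ≡ 45, 58^16 ≡ 67, 58^32 ≡ 39, 58^64 ≡ 8 (mod 89).
Test 58^d mod 89 for each divisor d in increasing order:
58^1 ≡ 58
58^2 ≡ 71
58^4 ≡ 57
58^8 ≡ 45
58^11 = 58^8·58^2·58^1 ≡ 12
58^22 = 58^16·58^4·58^2 ≡ 55
58^44 = 58^32·58^8·58^4 ≡ 88
58^88 = 58^64·58^16·58^8 ≡ 1  ← first divisor giving 1
The order is 88.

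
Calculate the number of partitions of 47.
124754

p(n) counts ways to write n as a sum of positive integers (order ignored).
Euler's pentagonal recurrence: p(k) = p(k-1) + p(k-2) - p(k-5) - p(k-7) + p(k-12) + p(k-15) - ... (offsets j(3j∓1)/2, signs ++--, p(0)=1, p(<0)=0).
DP table for k = 0..46: p(0)=1, p(1)=1, p(2)=2, p(3)=3, p(4)=5, p(5)=7, p(6)=11, p(7)=15, p(8)=22, p(9)=30, p(10)=42, p(11)=56, p(12)=77, p(13)=101, p(14)=135, p(15)=176, p(16)=231, p(17)=297, p(18)=385, p(19)=490, p(20)=627, p(21)=792, p(22)=1002, p(23)=1255, p(24)=1575, p(25)=1958, p(26)=2436, p(27)=3010, p(28)=3718, p(29)=4565, p(30)=5604, p(31)=6842, p(32)=8349, p(33)=10143, p(34)=12310, p(35)=14883, p(36)=17977, p(37)=21637, p(38)=26015, p(39)=31185, p(40)=37338, p(41)=44583, p(42)=53174, p(43)=63261, p(44)=75175, p(45)=89134, p(46)=105558.
Final step: p(47) = p(46) + p(45) - p(42) - p(40) + p(35) + p(32) - p(25) - p(21) + p(12) + p(7)
= 105558 + 89134 - 53174 - 37338 + 14883 + 8349 - 1958 - 792 + 77 + 15
= 124754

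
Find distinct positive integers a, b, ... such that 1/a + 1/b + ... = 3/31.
1/11 + 1/171 + 1/58311

Greedy algorithm:
3/31: ceiling(31/3) = 11, use 1/11
2/341: ceiling(341/2) = 171, use 1/171
1/58311: ceiling(58311/1) = 58311, use 1/58311
Result: 3/31 = 1/11 + 1/171 + 1/58311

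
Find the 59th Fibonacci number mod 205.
81

Matrix identity: Q^n = [[F_(n+1), F_n], [F_n, F_(n-1)]] with Q = [[1,1],[1,0]].
n = 59 = 111011₂. Square-and-multiply, entries mod 205:
Q^1 = [[1,1],[1,0]]
Q^3 = (Q^1)²·Q = [[3,2],[2,1]]
Q^7 = (Q^3)²·Q = [[21,13],[13,8]]
Q^14 = (Q^7)² = [[200,172],[172,28]]
Q^29 = (Q^14)²·Q = [[150,89],[89,61]]
Q^59 = (Q^29)²·Q = [[0,81],[81,124]]
F_59 mod 205 = Q^59[0][1] = 81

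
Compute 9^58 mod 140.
121

Repeated squaring. Binary of 58 = 111010.
9^1 ≡ 9 (mod 140); 9^2 ≡ 81 (mod 140); 9^4 ≡ 121 (mod 140); 9^8 ≡ 81 (mod 140); 9^16 ≡ 121 (mod 140); 9^32 ≡ 81 (mod 140)
9^58 = 9^2 × 9^8 × 9^16 × 9^32 ≡ 121 (mod 140)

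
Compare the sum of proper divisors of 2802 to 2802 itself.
abundant

Proper divisors of 2802: sum = 1 + 2 + 3 + 6 + 467 + 934 + 1401 = 2814
Since 2814 > 2802, 2802 is abundant.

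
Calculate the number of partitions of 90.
56634173

p(n) counts ways to write n as a sum of positive integers (order ignored).
Euler's pentagonal recurrence: p(k) = p(k-1) + p(k-2) - p(k-5) - p(k-7) + p(k-12) + p(k-15) - ... (offsets j(3j∓1)/2, signs ++--, p(0)=1, p(<0)=0).
DP table for k = 0..89: p(0)=1, p(1)=1, p(2)=2, p(3)=3, p(4)=5, p(5)=7, p(6)=11, p(7)=15, p(8)=22, p(9)=30, p(10)=42, p(11)=56, p(12)=77, p(13)=101, p(14)=135, p(15)=176, p(16)=231, p(17)=297, p(18)=385, p(19)=490, p(20)=627, p(21)=792, p(22)=1002, p(23)=1255, p(24)=1575, p(25)=1958, p(26)=2436, p(27)=3010, p(28)=3718, p(29)=4565, p(30)=5604, p(31)=6842, p(32)=8349, p(33)=10143, p(34)=12310, p(35)=14883, p(36)=17977, p(37)=21637, p(38)=26015, p(39)=31185, p(40)=37338, p(41)=44583, p(42)=53174, p(43)=63261, p(44)=75175, p(45)=89134, p(46)=105558, p(47)=124754, p(48)=147273, p(49)=173525, p(50)=204226, p(51)=239943, p(52)=281589, p(53)=329931, p(54)=386155, p(55)=451276, p(56)=526823, p(57)=614154, p(58)=715220, p(59)=831820, p(60)=966467, p(61)=1121505, p(62)=1300156, p(63)=1505499, p(64)=1741630, p(65)=2012558, p(66)=2323520, p(67)=2679689, p(68)=3087735, p(69)=3554345, p(70)=4087968, p(71)=4697205, p(72)=5392783, p(73)=6185689, p(74)=7089500, p(75)=8118264, p(76)=9289091, p(77)=10619863, p(78)=12132164, p(79)=13848650, p(80)=15796476, p(81)=18004327, p(82)=20506255, p(83)=23338469, p(84)=26543660, p(85)=30167357, p(86)=34262962, p(87)=38887673, p(88)=44108109, p(89)=49995925.
Final step: p(90) = p(89) + p(88) - p(85) - p(83) + p(78) + p(75) - p(68) - p(64) + p(55) + p(50) - p(39) - p(33) + p(20) + p(13)
= 49995925 + 44108109 - 30167357 - 23338469 + 12132164 + 8118264 - 3087735 - 1741630 + 451276 + 204226 - 31185 - 10143 + 627 + 101
= 56634173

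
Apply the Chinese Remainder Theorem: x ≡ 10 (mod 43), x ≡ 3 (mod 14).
311

Using Chinese Remainder Theorem:
M = 43 × 14 = 602
M1 = 14, M2 = 43
y1 = 14^(-1) mod 43 = 40
y2 = 43^(-1) mod 14 = 1
x = (10×14×40 + 3×43×1) mod 602 = 311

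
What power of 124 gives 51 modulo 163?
130

Baby-step giant-step with step n = ⌈√163⌉ = 13.
Baby steps 124^j mod 163 (j:value) for j=0..12: 0:1, 1:124, 2:54, 3:13, 4:145, 5:50, 6:6, 7:92, 8:161, 9:78, 10:55, 11:137, 12:36.
Giant-step multiplier: 124^(-13) ≡ 124^(162-13) = 124^149 ≡ 44 (mod 163).
Giant steps γ_i = 51·44^i mod 163: γ_0=51, γ_1=125, γ_2=121, γ_3=108, γ_4=25, γ_5=122, γ_6=152, γ_7=5, γ_8=57, γ_9=63, γ_10=1 (in table at j=0).
x = i·n + j = 10·13 + 0 = 130.
Check: 124^130 ≡ 51 (mod 163).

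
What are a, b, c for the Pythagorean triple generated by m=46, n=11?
(1995, 1012, 2237)

Euclid's formula: a = m² - n², b = 2mn, c = m² + n²
m = 46, n = 11
a = 46² - 11² = 2116 - 121 = 1995
b = 2 × 46 × 11 = 1012
c = 46² + 11² = 2116 + 121 = 2237
Verification: 1995² + 1012² = 3980025 + 1024144 = 5004169 = 2237² ✓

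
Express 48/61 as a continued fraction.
[0; 1, 3, 1, 2, 4]

Euclidean algorithm steps:
48 = 0 × 61 + 48
61 = 1 × 48 + 13
48 = 3 × 13 + 9
13 = 1 × 9 + 4
9 = 2 × 4 + 1
4 = 4 × 1 + 0
Continued fraction: [0; 1, 3, 1, 2, 4]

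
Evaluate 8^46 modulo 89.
64

Repeated squaring. Binary of 46 = 101110.
8^1 ≡ 8 (mod 89); 8^2 ≡ 64 (mod 89); 8^4 ≡ 2 (mod 89); 8^8 ≡ 4 (mod 89); 8^16 ≡ 16 (mod 89); 8^32 ≡ 78 (mod 89)
8^46 = 8^2 × 8^4 × 8^8 × 8^32 ≡ 64 (mod 89)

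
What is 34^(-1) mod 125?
114

gcd(34, 125) = 1, so the inverse exists.
Extended Euclidean algorithm on (125, 34):
125 = 3 × 34 + 23  ⟹  23 = (1)·125 + (-3)·34
34 = 1 × 23 + 11  ⟹  11 = (-1)·125 + (4)·34
23 = 2 × 11 + 1  ⟹  1 = (3)·125 + (-11)·34
So (-11)·34 ≡ 1 (mod 125), i.e. 34^(-1) ≡ -11 ≡ 114 (mod 125).
Check: 34 × 114 = 3876 ≡ 1 (mod 125)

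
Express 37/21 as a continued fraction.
[1; 1, 3, 5]

Euclidean algorithm steps:
37 = 1 × 21 + 16
21 = 1 × 16 + 5
16 = 3 × 5 + 1
5 = 5 × 1 + 0
Continued fraction: [1; 1, 3, 5]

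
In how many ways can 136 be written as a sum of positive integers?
10015581680

p(n) counts ways to write n as a sum of positive integers (order ignored).
Euler's pentagonal recurrence: p(k) = p(k-1) + p(k-2) - p(k-5) - p(k-7) + p(k-12) + p(k-15) - ... (offsets j(3j∓1)/2, signs ++--, p(0)=1, p(<0)=0).
DP table for k = 0..135: p(0)=1, p(1)=1, p(2)=2, p(3)=3, p(4)=5, p(5)=7, p(6)=11, p(7)=15, p(8)=22, p(9)=30, p(10)=42, p(11)=56, p(12)=77, p(13)=101, p(14)=135, p(15)=176, p(16)=231, p(17)=297, p(18)=385, p(19)=490, p(20)=627, p(21)=792, p(22)=1002, p(23)=1255, p(24)=1575, p(25)=1958, p(26)=2436, p(27)=3010, p(28)=3718, p(29)=4565, p(30)=5604, p(31)=6842, p(32)=8349, p(33)=10143, p(34)=12310, p(35)=14883, p(36)=17977, p(37)=21637, p(38)=26015, p(39)=31185, p(40)=37338, p(41)=44583, p(42)=53174, p(43)=63261, p(44)=75175, p(45)=89134, p(46)=105558, p(47)=124754, p(48)=147273, p(49)=173525, p(50)=204226, p(51)=239943, p(52)=281589, p(53)=329931, p(54)=386155, p(55)=451276, p(56)=526823, p(57)=614154, p(58)=715220, p(59)=831820, p(60)=966467, p(61)=1121505, p(62)=1300156, p(63)=1505499, p(64)=1741630, p(65)=2012558, p(66)=2323520, p(67)=2679689, p(68)=3087735, p(69)=3554345, p(70)=4087968, p(71)=4697205, p(72)=5392783, p(73)=6185689, p(74)=7089500, p(75)=8118264, p(76)=9289091, p(77)=10619863, p(78)=12132164, p(79)=13848650, p(80)=15796476, p(81)=18004327, p(82)=20506255, p(83)=23338469, p(84)=26543660, p(85)=30167357, p(86)=34262962, p(87)=38887673, p(88)=44108109, p(89)=49995925, p(90)=56634173, p(91)=64112359, p(92)=72533807, p(93)=82010177, p(94)=92669720, p(95)=104651419, p(96)=118114304, p(97)=133230930, p(98)=150198136, p(99)=169229875, p(100)=190569292, p(101)=214481126, p(102)=241265379, p(103)=271248950, p(104)=304801365, p(105)=342325709, p(106)=384276336, p(107)=431149389, p(108)=483502844, p(109)=541946240, p(110)=607163746, p(111)=679903203, p(112)=761002156, p(113)=851376628, p(114)=952050665, p(115)=1064144451, p(116)=1188908248, p(117)=1327710076, p(118)=1482074143, p(119)=1653668665, p(120)=1844349560, p(121)=2056148051, p(122)=2291320912, p(123)=2552338241, p(124)=2841940500, p(125)=3163127352, p(126)=3519222692, p(127)=3913864295, p(128)=4351078600, p(129)=4835271870, p(130)=5371315400, p(131)=5964539504, p(132)=6620830889, p(133)=7346629512, p(134)=8149040695, p(135)=9035836076.
Final step: p(136) = p(135) + p(134) - p(131) - p(129) + p(124) + p(121) - p(114) - p(110) + p(101) + p(96) - p(85) - p(79) + p(66) + p(59) - p(44) - p(36) + p(19) + p(10)
= 9035836076 + 8149040695 - 5964539504 - 4835271870 + 2841940500 + 2056148051 - 952050665 - 607163746 + 214481126 + 118114304 - 30167357 - 13848650 + 2323520 + 831820 - 75175 - 17977 + 490 + 42
= 10015581680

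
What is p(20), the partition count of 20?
627

p(n) counts ways to write n as a sum of positive integers (order ignored).
Euler's pentagonal recurrence: p(k) = p(k-1) + p(k-2) - p(k-5) - p(k-7) + p(k-12) + p(k-15) - ... (offsets j(3j∓1)/2, signs ++--, p(0)=1, p(<0)=0).
DP table for k = 0..19: p(0)=1, p(1)=1, p(2)=2, p(3)=3, p(4)=5, p(5)=7, p(6)=11, p(7)=15, p(8)=22, p(9)=30, p(10)=42, p(11)=56, p(12)=77, p(13)=101, p(14)=135, p(15)=176, p(16)=231, p(17)=297, p(18)=385, p(19)=490.
Final step: p(20) = p(19) + p(18) - p(15) - p(13) + p(8) + p(5)
= 490 + 385 - 176 - 101 + 22 + 7
= 627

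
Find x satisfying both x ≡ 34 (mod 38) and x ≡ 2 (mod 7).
72

Using Chinese Remainder Theorem:
M = 38 × 7 = 266
M1 = 7, M2 = 38
y1 = 7^(-1) mod 38 = 11
y2 = 38^(-1) mod 7 = 5
x = (34×7×11 + 2×38×5) mod 266 = 72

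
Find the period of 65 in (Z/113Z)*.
16

113 is prime, so ord(65) divides φ(113) = 112.
Divisors of 112: 1, 2, 4, 7, 8, 14, 16, 28, 56, 112.
Repeated squaring: 65^1 ≡ 65, 65^2 ≡ 44, 65^4 ≡ 15, 65^8 ≡ 112, 65^16 ≡ 1, 65^32 ≡ 1, 65^64 ≡ 1 (mod 113).
Test 65^d mod 113 for each divisor d in increasing order:
65^1 ≡ 65
65^2 ≡ 44
65^4 ≡ 15
65^7 = 65^4·65^2·65^1 ≡ 73
65^8 ≡ 112
65^14 = 65^8·65^4·65^2 ≡ 18
65^16 ≡ 1  ← first divisor giving 1
The order is 16.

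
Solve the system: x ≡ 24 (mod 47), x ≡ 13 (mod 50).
1763

Using Chinese Remainder Theorem:
M = 47 × 50 = 2350
M1 = 50, M2 = 47
y1 = 50^(-1) mod 47 = 16
y2 = 47^(-1) mod 50 = 33
x = (24×50×16 + 13×47×33) mod 2350 = 1763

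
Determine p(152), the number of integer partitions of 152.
49686288421

p(n) counts ways to write n as a sum of positive integers (order ignored).
Euler's pentagonal recurrence: p(k) = p(k-1) + p(k-2) - p(k-5) - p(k-7) + p(k-12) + p(k-15) - ... (offsets j(3j∓1)/2, signs ++--, p(0)=1, p(<0)=0).
DP table for k = 0..151: p(0)=1, p(1)=1, p(2)=2, p(3)=3, p(4)=5, p(5)=7, p(6)=11, p(7)=15, p(8)=22, p(9)=30, p(10)=42, p(11)=56, p(12)=77, p(13)=101, p(14)=135, p(15)=176, p(16)=231, p(17)=297, p(18)=385, p(19)=490, p(20)=627, p(21)=792, p(22)=1002, p(23)=1255, p(24)=1575, p(25)=1958, p(26)=2436, p(27)=3010, p(28)=3718, p(29)=4565, p(30)=5604, p(31)=6842, p(32)=8349, p(33)=10143, p(34)=12310, p(35)=14883, p(36)=17977, p(37)=21637, p(38)=26015, p(39)=31185, p(40)=37338, p(41)=44583, p(42)=53174, p(43)=63261, p(44)=75175, p(45)=89134, p(46)=105558, p(47)=124754, p(48)=147273, p(49)=173525, p(50)=204226, p(51)=239943, p(52)=281589, p(53)=329931, p(54)=386155, p(55)=451276, p(56)=526823, p(57)=614154, p(58)=715220, p(59)=831820, p(60)=966467, p(61)=1121505, p(62)=1300156, p(63)=1505499, p(64)=1741630, p(65)=2012558, p(66)=2323520, p(67)=2679689, p(68)=3087735, p(69)=3554345, p(70)=4087968, p(71)=4697205, p(72)=5392783, p(73)=6185689, p(74)=7089500, p(75)=8118264, p(76)=9289091, p(77)=10619863, p(78)=12132164, p(79)=13848650, p(80)=15796476, p(81)=18004327, p(82)=20506255, p(83)=23338469, p(84)=26543660, p(85)=30167357, p(86)=34262962, p(87)=38887673, p(88)=44108109, p(89)=49995925, p(90)=56634173, p(91)=64112359, p(92)=72533807, p(93)=82010177, p(94)=92669720, p(95)=104651419, p(96)=118114304, p(97)=133230930, p(98)=150198136, p(99)=169229875, p(100)=190569292, p(101)=214481126, p(102)=241265379, p(103)=271248950, p(104)=304801365, p(105)=342325709, p(106)=384276336, p(107)=431149389, p(108)=483502844, p(109)=541946240, p(110)=607163746, p(111)=679903203, p(112)=761002156, p(113)=851376628, p(114)=952050665, p(115)=1064144451, p(116)=1188908248, p(117)=1327710076, p(118)=1482074143, p(119)=1653668665, p(120)=1844349560, p(121)=2056148051, p(122)=2291320912, p(123)=2552338241, p(124)=2841940500, p(125)=3163127352, p(126)=3519222692, p(127)=3913864295, p(128)=4351078600, p(129)=4835271870, p(130)=5371315400, p(131)=5964539504, p(132)=6620830889, p(133)=7346629512, p(134)=8149040695, p(135)=9035836076, p(136)=10015581680, p(137)=11097645016, p(138)=12292341831, p(139)=13610949895, p(140)=15065878135, p(141)=16670689208, p(142)=18440293320, p(143)=20390982757, p(144)=22540654445, p(145)=24908858009, p(146)=27517052599, p(147)=30388671978, p(148)=33549419497, p(149)=37027355200, p(150)=40853235313, p(151)=45060624582.
Final step: p(152) = p(151) + p(150) - p(147) - p(145) + p(140) + p(137) - p(130) - p(126) + p(117) + p(112) - p(101) - p(95) + p(82) + p(75) - p(60) - p(52) + p(35) + p(26) - p(7)
= 45060624582 + 40853235313 - 30388671978 - 24908858009 + 15065878135 + 11097645016 - 5371315400 - 3519222692 + 1327710076 + 761002156 - 214481126 - 104651419 + 20506255 + 8118264 - 966467 - 281589 + 14883 + 2436 - 15
= 49686288421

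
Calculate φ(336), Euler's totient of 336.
96

336 = 2^4 × 3 × 7
φ(n) = n × ∏(1 - 1/p) for each prime p dividing n
φ(336) = 336 × (1 - 1/2) × (1 - 1/3) × (1 - 1/7) = 96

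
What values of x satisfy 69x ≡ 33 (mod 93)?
x ≡ 18 (mod 31)

gcd(69, 93) = 3, which divides 33, so solutions exist.
Divide through by 3: 23x ≡ 11 (mod 31).
Find 23^(-1) mod 31 by the extended Euclidean algorithm:
31 = 1 × 23 + 8  ⟹  8 = (1)·31 + (-1)·23
23 = 2 × 8 + 7  ⟹  7 = (-2)·31 + (3)·23
8 = 1 × 7 + 1  ⟹  1 = (3)·31 + (-4)·23
So (-4)·23 ≡ 1 (mod 31), i.e. 23^(-1) ≡ -4 ≡ 27 (mod 31).
x ≡ 27 × 11 = 297 ≡ 18 (mod 31).
Check: 69 × 18 = 1242 ≡ 33 (mod 93).
x ≡ 18 (mod 31), giving 3 solutions mod 93.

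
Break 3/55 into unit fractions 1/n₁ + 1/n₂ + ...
1/19 + 1/523 + 1/546535

Greedy algorithm:
3/55: ceiling(55/3) = 19, use 1/19
2/1045: ceiling(1045/2) = 523, use 1/523
1/546535: ceiling(546535/1) = 546535, use 1/546535
Result: 3/55 = 1/19 + 1/523 + 1/546535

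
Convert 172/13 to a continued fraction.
[13; 4, 3]

Euclidean algorithm steps:
172 = 13 × 13 + 3
13 = 4 × 3 + 1
3 = 3 × 1 + 0
Continued fraction: [13; 4, 3]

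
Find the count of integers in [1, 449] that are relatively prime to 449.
448

449 = 449
φ(n) = n × ∏(1 - 1/p) for each prime p dividing n
φ(449) = 449 × (1 - 1/449) = 448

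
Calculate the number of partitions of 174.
397125074750

p(n) counts ways to write n as a sum of positive integers (order ignored).
Euler's pentagonal recurrence: p(k) = p(k-1) + p(k-2) - p(k-5) - p(k-7) + p(k-12) + p(k-15) - ... (offsets j(3j∓1)/2, signs ++--, p(0)=1, p(<0)=0).
DP table for k = 0..173: p(0)=1, p(1)=1, p(2)=2, p(3)=3, p(4)=5, p(5)=7, p(6)=11, p(7)=15, p(8)=22, p(9)=30, p(10)=42, p(11)=56, p(12)=77, p(13)=101, p(14)=135, p(15)=176, p(16)=231, p(17)=297, p(18)=385, p(19)=490, p(20)=627, p(21)=792, p(22)=1002, p(23)=1255, p(24)=1575, p(25)=1958, p(26)=2436, p(27)=3010, p(28)=3718, p(29)=4565, p(30)=5604, p(31)=6842, p(32)=8349, p(33)=10143, p(34)=12310, p(35)=14883, p(36)=17977, p(37)=21637, p(38)=26015, p(39)=31185, p(40)=37338, p(41)=44583, p(42)=53174, p(43)=63261, p(44)=75175, p(45)=89134, p(46)=105558, p(47)=124754, p(48)=147273, p(49)=173525, p(50)=204226, p(51)=239943, p(52)=281589, p(53)=329931, p(54)=386155, p(55)=451276, p(56)=526823, p(57)=614154, p(58)=715220, p(59)=831820, p(60)=966467, p(61)=1121505, p(62)=1300156, p(63)=1505499, p(64)=1741630, p(65)=2012558, p(66)=2323520, p(67)=2679689, p(68)=3087735, p(69)=3554345, p(70)=4087968, p(71)=4697205, p(72)=5392783, p(73)=6185689, p(74)=7089500, p(75)=8118264, p(76)=9289091, p(77)=10619863, p(78)=12132164, p(79)=13848650, p(80)=15796476, p(81)=18004327, p(82)=20506255, p(83)=23338469, p(84)=26543660, p(85)=30167357, p(86)=34262962, p(87)=38887673, p(88)=44108109, p(89)=49995925, p(90)=56634173, p(91)=64112359, p(92)=72533807, p(93)=82010177, p(94)=92669720, p(95)=104651419, p(96)=118114304, p(97)=133230930, p(98)=150198136, p(99)=169229875, p(100)=190569292, p(101)=214481126, p(102)=241265379, p(103)=271248950, p(104)=304801365, p(105)=342325709, p(106)=384276336, p(107)=431149389, p(108)=483502844, p(109)=541946240, p(110)=607163746, p(111)=679903203, p(112)=761002156, p(113)=851376628, p(114)=952050665, p(115)=1064144451, p(116)=1188908248, p(117)=1327710076, p(118)=1482074143, p(119)=1653668665, p(120)=1844349560, p(121)=2056148051, p(122)=2291320912, p(123)=2552338241, p(124)=2841940500, p(125)=3163127352, p(126)=3519222692, p(127)=3913864295, p(128)=4351078600, p(129)=4835271870, p(130)=5371315400, p(131)=5964539504, p(132)=6620830889, p(133)=7346629512, p(134)=8149040695, p(135)=9035836076, p(136)=10015581680, p(137)=11097645016, p(138)=12292341831, p(139)=13610949895, p(140)=15065878135, p(141)=16670689208, p(142)=18440293320, p(143)=20390982757, p(144)=22540654445, p(145)=24908858009, p(146)=27517052599, p(147)=30388671978, p(148)=33549419497, p(149)=37027355200, p(150)=40853235313, p(151)=45060624582, p(152)=49686288421, p(153)=54770336324, p(154)=60356673280, p(155)=66493182097, p(156)=73232243759, p(157)=80630964769, p(158)=88751778802, p(159)=97662728555, p(160)=107438159466, p(161)=118159068427, p(162)=129913904637, p(163)=142798995930, p(164)=156919475295, p(165)=172389800255, p(166)=189334822579, p(167)=207890420102, p(168)=228204732751, p(169)=250438925115, p(170)=274768617130, p(171)=301384802048, p(172)=330495499613, p(173)=362326859895.
Final step: p(174) = p(173) + p(172) - p(169) - p(167) + p(162) + p(159) - p(152) - p(148) + p(139) + p(134) - p(123) - p(117) + p(104) + p(97) - p(82) - p(74) + p(57) + p(48) - p(29) - p(19)
= 362326859895 + 330495499613 - 250438925115 - 207890420102 + 129913904637 + 97662728555 - 49686288421 - 33549419497 + 13610949895 + 8149040695 - 2552338241 - 1327710076 + 304801365 + 133230930 - 20506255 - 7089500 + 614154 + 147273 - 4565 - 490
= 397125074750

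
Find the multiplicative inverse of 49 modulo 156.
121

gcd(49, 156) = 1, so the inverse exists.
Extended Euclidean algorithm on (156, 49):
156 = 3 × 49 + 9  ⟹  9 = (1)·156 + (-3)·49
49 = 5 × 9 + 4  ⟹  4 = (-5)·156 + (16)·49
9 = 2 × 4 + 1  ⟹  1 = (11)·156 + (-35)·49
So (-35)·49 ≡ 1 (mod 156), i.e. 49^(-1) ≡ -35 ≡ 121 (mod 156).
Check: 49 × 121 = 5929 ≡ 1 (mod 156)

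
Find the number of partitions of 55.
451276

p(n) counts ways to write n as a sum of positive integers (order ignored).
Euler's pentagonal recurrence: p(k) = p(k-1) + p(k-2) - p(k-5) - p(k-7) + p(k-12) + p(k-15) - ... (offsets j(3j∓1)/2, signs ++--, p(0)=1, p(<0)=0).
DP table for k = 0..54: p(0)=1, p(1)=1, p(2)=2, p(3)=3, p(4)=5, p(5)=7, p(6)=11, p(7)=15, p(8)=22, p(9)=30, p(10)=42, p(11)=56, p(12)=77, p(13)=101, p(14)=135, p(15)=176, p(16)=231, p(17)=297, p(18)=385, p(19)=490, p(20)=627, p(21)=792, p(22)=1002, p(23)=1255, p(24)=1575, p(25)=1958, p(26)=2436, p(27)=3010, p(28)=3718, p(29)=4565, p(30)=5604, p(31)=6842, p(32)=8349, p(33)=10143, p(34)=12310, p(35)=14883, p(36)=17977, p(37)=21637, p(38)=26015, p(39)=31185, p(40)=37338, p(41)=44583, p(42)=53174, p(43)=63261, p(44)=75175, p(45)=89134, p(46)=105558, p(47)=124754, p(48)=147273, p(49)=173525, p(50)=204226, p(51)=239943, p(52)=281589, p(53)=329931, p(54)=386155.
Final step: p(55) = p(54) + p(53) - p(50) - p(48) + p(43) + p(40) - p(33) - p(29) + p(20) + p(15) - p(4)
= 386155 + 329931 - 204226 - 147273 + 63261 + 37338 - 10143 - 4565 + 627 + 176 - 5
= 451276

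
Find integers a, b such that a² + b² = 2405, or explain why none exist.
2² + 49² (a=2, b=49)

Factorization: 2405 = 5 × 13 × 37
By Fermat: n is sum of two squares iff every prime p ≡ 3 (mod 4) appears to even power.
All primes ≡ 3 (mod 4) appear to even power.
Search a = 0, 1, 2, … for 2405 - a² a perfect square: first hit at a = 2: 2405 - 4 = 2401 = 49².
2405 = 2² + 49² = 4 + 2401 ✓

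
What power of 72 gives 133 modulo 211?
67

Baby-step giant-step with step n = ⌈√211⌉ = 15.
Baby steps 72^j mod 211 (j:value) for j=0..14: 0:1, 1:72, 2:120, 3:200, 4:52, 5:157, 6:121, 7:61, 8:172, 9:146, 10:173, 11:7, 12:82, 13:207, 14:134.
Giant-step multiplier: 72^(-15) ≡ 72^(210-15) = 72^195 ≡ 40 (mod 211).
Giant steps γ_i = 133·40^i mod 211: γ_0=133, γ_1=45, γ_2=112, γ_3=49, γ_4=61 (in table at j=7).
x = i·n + j = 4·15 + 7 = 67.
Check: 72^67 ≡ 133 (mod 211).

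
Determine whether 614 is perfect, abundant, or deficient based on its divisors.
deficient

Proper divisors of 614: sum = 1 + 2 + 307 = 310
Since 310 < 614, 614 is deficient.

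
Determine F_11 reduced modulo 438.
89

Matrix identity: Q^n = [[F_(n+1), F_n], [F_n, F_(n-1)]] with Q = [[1,1],[1,0]].
n = 11 = 1011₂. Square-and-multiply, entries mod 438:
Q^1 = [[1,1],[1,0]]
Q^2 = (Q^1)² = [[2,1],[1,1]]
Q^5 = (Q^2)²·Q = [[8,5],[5,3]]
Q^11 = (Q^5)²·Q = [[144,89],[89,55]]
F_11 mod 438 = Q^11[0][1] = 89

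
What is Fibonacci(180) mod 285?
0

Matrix identity: Q^n = [[F_(n+1), F_n], [F_n, F_(n-1)]] with Q = [[1,1],[1,0]].
n = 180 = 10110100₂. Square-and-multiply, entries mod 285:
Q^1 = [[1,1],[1,0]]
Q^2 = (Q^1)² = [[2,1],[1,1]]
Q^5 = (Q^2)²·Q = [[8,5],[5,3]]
Q^11 = (Q^5)²·Q = [[144,89],[89,55]]
Q^22 = (Q^11)² = [[157,41],[41,116]]
Q^45 = (Q^22)²·Q = [[188,110],[110,78]]
Q^90 = (Q^45)² = [[134,190],[190,229]]
Q^180 = (Q^90)² = [[191,0],[0,191]]
F_180 mod 285 = Q^180[0][1] = 0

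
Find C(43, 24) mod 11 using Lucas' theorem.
3

Using Lucas' theorem:
Write n=43 and k=24 in base 11:
n in base 11: [3, 10]
k in base 11: [2, 2]
C(43,24) mod 11 = ∏ C(n_i, k_i) mod 11
Digit binomials (mod 11): C(3,2) = 3; C(10,2) = 45 ≡ 1
Product: 3 × 1 = 3 ≡ 3 (mod 11)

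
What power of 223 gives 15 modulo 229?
78

Baby-step giant-step with step n = ⌈√229⌉ = 16.
Baby steps 223^j mod 229 (j:value) for j=0..15: 0:1, 1:223, 2:36, 3:13, 4:151, 5:10, 6:169, 7:131, 8:130, 9:136, 10:100, 11:87, 12:165, 13:155, 14:215, 15:84.
Giant-step multiplier: 223^(-16) ≡ 223^(228-16) = 223^212 ≡ 224 (mod 229).
Giant steps γ_i = 15·224^i mod 229: γ_0=15, γ_1=154, γ_2=146, γ_3=186, γ_4=215 (in table at j=14).
x = i·n + j = 4·16 + 14 = 78.
Check: 223^78 ≡ 15 (mod 229).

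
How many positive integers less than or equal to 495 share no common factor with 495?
240

495 = 3^2 × 5 × 11
φ(n) = n × ∏(1 - 1/p) for each prime p dividing n
φ(495) = 495 × (1 - 1/3) × (1 - 1/5) × (1 - 1/11) = 240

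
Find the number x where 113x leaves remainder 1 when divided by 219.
188

gcd(113, 219) = 1, so the inverse exists.
Extended Euclidean algorithm on (219, 113):
219 = 1 × 113 + 106  ⟹  106 = (1)·219 + (-1)·113
113 = 1 × 106 + 7  ⟹  7 = (-1)·219 + (2)·113
106 = 15 × 7 + 1  ⟹  1 = (16)·219 + (-31)·113
So (-31)·113 ≡ 1 (mod 219), i.e. 113^(-1) ≡ -31 ≡ 188 (mod 219).
Check: 113 × 188 = 21244 ≡ 1 (mod 219)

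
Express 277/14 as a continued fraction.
[19; 1, 3, 1, 2]

Euclidean algorithm steps:
277 = 19 × 14 + 11
14 = 1 × 11 + 3
11 = 3 × 3 + 2
3 = 1 × 2 + 1
2 = 2 × 1 + 0
Continued fraction: [19; 1, 3, 1, 2]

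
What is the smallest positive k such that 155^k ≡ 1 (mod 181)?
12

181 is prime, so ord(155) divides φ(181) = 180.
Divisors of 180: 1, 2, 3, 4, 5, 6, 9, 10, 12, 15, 18, 20, 30, 36, 45, 60, 90, 180.
Repeated squaring: 155^1 ≡ 155, 155^2 ≡ 133, 155^4 ≡ 132, 155^8 ≡ 48, 155^16 ≡ 132, 155^32 ≡ 48, 155^64 ≡ 132, 155^128 ≡ 48 (mod 181).
Test 155^d mod 181 for each divisor d in increasing order:
155^1 ≡ 155
155^2 ≡ 133
155^3 = 155^2·155^1 ≡ 162
155^4 ≡ 132
155^5 = 155^4·155^1 ≡ 7
155^6 = 155^4·155^2 ≡ 180
155^9 = 155^8·155^1 ≡ 19
155^10 = 155^8·155^2 ≡ 49
155^12 = 155^8·155^4 ≡ 1  ← first divisor giving 1
The order is 12.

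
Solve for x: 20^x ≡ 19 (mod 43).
13

Baby-step giant-step with step n = ⌈√43⌉ = 7.
Baby steps 20^j mod 43 (j:value) for j=0..6: 0:1, 1:20, 2:13, 3:2, 4:40, 5:26, 6:4.
Giant-step multiplier: 20^(-7) ≡ 20^(42-7) = 20^35 ≡ 7 (mod 43).
Giant steps γ_i = 19·7^i mod 43: γ_0=19, γ_1=4 (in table at j=6).
x = i·n + j = 1·7 + 6 = 13.
Check: 20^13 ≡ 19 (mod 43).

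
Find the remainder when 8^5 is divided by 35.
8

Repeated squaring. Binary of 5 = 101.
8^1 ≡ 8 (mod 35); 8^2 ≡ 29 (mod 35); 8^4 ≡ 1 (mod 35)
8^5 = 8^1 × 8^4 ≡ 8 (mod 35)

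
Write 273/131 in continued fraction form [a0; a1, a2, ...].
[2; 11, 1, 10]

Euclidean algorithm steps:
273 = 2 × 131 + 11
131 = 11 × 11 + 10
11 = 1 × 10 + 1
10 = 10 × 1 + 0
Continued fraction: [2; 11, 1, 10]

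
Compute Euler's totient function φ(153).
96

153 = 3^2 × 17
φ(n) = n × ∏(1 - 1/p) for each prime p dividing n
φ(153) = 153 × (1 - 1/3) × (1 - 1/17) = 96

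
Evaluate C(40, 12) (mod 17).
0

Using Lucas' theorem:
Write n=40 and k=12 in base 17:
n in base 17: [2, 6]
k in base 17: [0, 12]
C(40,12) mod 17 = ∏ C(n_i, k_i) mod 17
Digit binomials (mod 17): C(2,0) = 1; C(6,12) = 0 (k_i > n_i)
Product: 1 × 0 = 0 ≡ 0 (mod 17)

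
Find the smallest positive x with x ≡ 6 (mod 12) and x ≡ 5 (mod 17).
90

Using Chinese Remainder Theorem:
M = 12 × 17 = 204
M1 = 17, M2 = 12
y1 = 17^(-1) mod 12 = 5
y2 = 12^(-1) mod 17 = 10
x = (6×17×5 + 5×12×10) mod 204 = 90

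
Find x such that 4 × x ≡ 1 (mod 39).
10

gcd(4, 39) = 1, so the inverse exists.
Extended Euclidean algorithm on (39, 4):
39 = 9 × 4 + 3  ⟹  3 = (1)·39 + (-9)·4
4 = 1 × 3 + 1  ⟹  1 = (-1)·39 + (10)·4
So (10)·4 ≡ 1 (mod 39), i.e. 4^(-1) ≡ 10 (mod 39).
Check: 4 × 10 = 40 ≡ 1 (mod 39)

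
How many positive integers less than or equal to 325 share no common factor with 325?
240

325 = 5^2 × 13
φ(n) = n × ∏(1 - 1/p) for each prime p dividing n
φ(325) = 325 × (1 - 1/5) × (1 - 1/13) = 240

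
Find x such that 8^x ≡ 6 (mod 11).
3

Baby-step giant-step with step n = ⌈√11⌉ = 4.
Baby steps 8^j mod 11 (j:value) for j=0..3: 0:1, 1:8, 2:9, 3:6.
h = 6 is already in the table at j=3, so x = 3.
Check: 8^3 ≡ 6 (mod 11).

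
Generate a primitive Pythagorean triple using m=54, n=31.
(1955, 3348, 3877)

Euclid's formula: a = m² - n², b = 2mn, c = m² + n²
m = 54, n = 31
a = 54² - 31² = 2916 - 961 = 1955
b = 2 × 54 × 31 = 3348
c = 54² + 31² = 2916 + 961 = 3877
Verification: 1955² + 3348² = 3822025 + 11209104 = 15031129 = 3877² ✓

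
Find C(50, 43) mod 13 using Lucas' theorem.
5

Using Lucas' theorem:
Write n=50 and k=43 in base 13:
n in base 13: [3, 11]
k in base 13: [3, 4]
C(50,43) mod 13 = ∏ C(n_i, k_i) mod 13
Digit binomials (mod 13): C(3,3) = 1; C(11,4) = 330 ≡ 5
Product: 1 × 5 = 5 ≡ 5 (mod 13)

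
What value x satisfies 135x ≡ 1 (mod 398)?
171

gcd(135, 398) = 1, so the inverse exists.
Extended Euclidean algorithm on (398, 135):
398 = 2 × 135 + 128  ⟹  128 = (1)·398 + (-2)·135
135 = 1 × 128 + 7  ⟹  7 = (-1)·398 + (3)·135
128 = 18 × 7 + 2  ⟹  2 = (19)·398 + (-56)·135
7 = 3 × 2 + 1  ⟹  1 = (-58)·398 + (171)·135
So (171)·135 ≡ 1 (mod 398), i.e. 135^(-1) ≡ 171 (mod 398).
Check: 135 × 171 = 23085 ≡ 1 (mod 398)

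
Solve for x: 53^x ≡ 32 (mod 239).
202

Baby-step giant-step with step n = ⌈√239⌉ = 16.
Baby steps 53^j mod 239 (j:value) for j=0..15: 0:1, 1:53, 2:180, 3:219, 4:135, 5:224, 6:161, 7:168, 8:61, 9:126, 10:225, 11:214, 12:109, 13:41, 14:22, 15:210.
Giant-step multiplier: 53^(-16) ≡ 53^(238-16) = 53^222 ≡ 58 (mod 239).
Giant steps γ_i = 32·58^i mod 239: γ_0=32, γ_1=183, γ_2=98, γ_3=187, γ_4=91, γ_5=20, γ_6=204, γ_7=121, γ_8=87, γ_9=27, γ_10=132, γ_11=8, γ_12=225 (in table at j=10).
x = i·n + j = 12·16 + 10 = 202.
Check: 53^202 ≡ 32 (mod 239).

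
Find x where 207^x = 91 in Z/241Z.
48

Baby-step giant-step with step n = ⌈√241⌉ = 16.
Baby steps 207^j mod 241 (j:value) for j=0..15: 0:1, 1:207, 2:192, 3:220, 4:232, 5:65, 6:200, 7:189, 8:81, 9:138, 10:128, 11:227, 12:235, 13:204, 14:53, 15:126.
Giant-step multiplier: 207^(-16) ≡ 207^(240-16) = 207^224 ≡ 183 (mod 241).
Giant steps γ_i = 91·183^i mod 241: γ_0=91, γ_1=24, γ_2=54, γ_3=1 (in table at j=0).
x = i·n + j = 3·16 + 0 = 48.
Check: 207^48 ≡ 91 (mod 241).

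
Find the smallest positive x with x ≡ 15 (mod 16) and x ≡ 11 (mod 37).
159

Using Chinese Remainder Theorem:
M = 16 × 37 = 592
M1 = 37, M2 = 16
y1 = 37^(-1) mod 16 = 13
y2 = 16^(-1) mod 37 = 7
x = (15×37×13 + 11×16×7) mod 592 = 159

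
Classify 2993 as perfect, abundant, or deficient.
deficient

Proper divisors of 2993: sum = 1 + 41 + 73 = 115
Since 115 < 2993, 2993 is deficient.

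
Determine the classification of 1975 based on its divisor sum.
deficient

Proper divisors of 1975: sum = 1 + 5 + 25 + 79 + 395 = 505
Since 505 < 1975, 1975 is deficient.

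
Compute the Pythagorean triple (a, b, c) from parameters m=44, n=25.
(1311, 2200, 2561)

Euclid's formula: a = m² - n², b = 2mn, c = m² + n²
m = 44, n = 25
a = 44² - 25² = 1936 - 625 = 1311
b = 2 × 44 × 25 = 2200
c = 44² + 25² = 1936 + 625 = 2561
Verification: 1311² + 2200² = 1718721 + 4840000 = 6558721 = 2561² ✓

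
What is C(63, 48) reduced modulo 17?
0

Using Lucas' theorem:
Write n=63 and k=48 in base 17:
n in base 17: [3, 12]
k in base 17: [2, 14]
C(63,48) mod 17 = ∏ C(n_i, k_i) mod 17
Digit binomials (mod 17): C(3,2) = 3; C(12,14) = 0 (k_i > n_i)
Product: 3 × 0 = 0 ≡ 0 (mod 17)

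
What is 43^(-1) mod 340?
87

gcd(43, 340) = 1, so the inverse exists.
Extended Euclidean algorithm on (340, 43):
340 = 7 × 43 + 39  ⟹  39 = (1)·340 + (-7)·43
43 = 1 × 39 + 4  ⟹  4 = (-1)·340 + (8)·43
39 = 9 × 4 + 3  ⟹  3 = (10)·340 + (-79)·43
4 = 1 × 3 + 1  ⟹  1 = (-11)·340 + (87)·43
So (87)·43 ≡ 1 (mod 340), i.e. 43^(-1) ≡ 87 (mod 340).
Check: 43 × 87 = 3741 ≡ 1 (mod 340)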